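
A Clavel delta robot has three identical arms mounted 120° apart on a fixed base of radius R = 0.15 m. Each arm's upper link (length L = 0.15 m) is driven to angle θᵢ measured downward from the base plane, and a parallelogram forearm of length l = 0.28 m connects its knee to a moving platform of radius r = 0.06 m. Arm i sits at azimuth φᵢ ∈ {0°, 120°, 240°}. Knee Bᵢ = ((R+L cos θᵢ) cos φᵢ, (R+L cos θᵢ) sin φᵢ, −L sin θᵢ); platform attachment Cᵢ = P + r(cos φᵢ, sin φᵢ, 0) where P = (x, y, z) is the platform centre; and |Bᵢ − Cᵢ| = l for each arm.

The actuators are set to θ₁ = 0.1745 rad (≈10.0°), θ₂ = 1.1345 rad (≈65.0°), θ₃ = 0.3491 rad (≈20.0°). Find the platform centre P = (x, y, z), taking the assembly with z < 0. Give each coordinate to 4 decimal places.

arm 1 at φ=0.0°: e+L cos θ1 = 0.2377;  S1 = (0.2377, 0.0000, -0.0260)
φ2=120.0°: virtual centre (-0.0767, 0.1328, -0.1359), radius l
S3 = (0.2310·cos240.0°, 0.2310·sin240.0°, -0.0513) = (-0.1155, -0.2000, -0.0513)
eliminate P² terms by subtracting sphere 1 from 2 and 3
plane₁₂: -0.6288x+0.2657y+-0.2198z = -0.0152
Cramer: x(z) = 0.0146-0.2308z;  y(z) = -0.0227+0.2812z
quadratic in z: (1.1323)z²+(0.1423)z+(-0.0274)=0, √Δ=0.3800 → z ∈ {-0.2306, 0.1049}; z = -0.2306 (taking z<0)
x = 0.0678, y = -0.0875

(0.0678, -0.0875, -0.2306)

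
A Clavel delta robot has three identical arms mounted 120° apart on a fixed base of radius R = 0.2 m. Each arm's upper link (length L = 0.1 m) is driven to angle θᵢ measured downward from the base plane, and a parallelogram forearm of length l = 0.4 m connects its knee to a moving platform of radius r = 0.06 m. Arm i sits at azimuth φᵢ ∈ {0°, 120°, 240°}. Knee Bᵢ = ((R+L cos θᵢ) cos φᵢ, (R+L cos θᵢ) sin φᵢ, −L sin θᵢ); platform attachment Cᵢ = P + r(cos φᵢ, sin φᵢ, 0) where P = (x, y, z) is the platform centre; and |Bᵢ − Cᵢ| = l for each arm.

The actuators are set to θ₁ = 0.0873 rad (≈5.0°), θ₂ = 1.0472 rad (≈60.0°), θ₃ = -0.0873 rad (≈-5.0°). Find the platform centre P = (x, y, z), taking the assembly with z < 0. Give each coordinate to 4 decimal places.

(0.0465, -0.1093, -0.3415)

arm 1 at φ=0.0°: ρ1 = 0.2396;  S1 = (0.2396, 0.0000, -0.0087)
arm 2 at φ=120.0°: ρ2 = 0.1900;  S2 = (-0.0950, 0.1645, -0.0866)
S3 = (0.2396·cos240.0°, 0.2396·sin240.0°, 0.0087) = (-0.1198, -0.2075, 0.0087)
subtract pairs → two planes through P
linear system: -0.6692x+0.3291y = -0.0139−-0.1558z; -0.7189x+-0.4150y = 0.0000−0.0349z
det = 0.5143;  x = 0.0112+-0.1034z,  y = -0.0194+0.2631z
into |P−S₁|² = l²: 1.0799z² + 0.0544z + -0.1074 = 0;  Δ = 0.4668;  z = -0.3415 or 0.2911 → z<0 root = -0.3415
x = 0.0465, y = -0.1093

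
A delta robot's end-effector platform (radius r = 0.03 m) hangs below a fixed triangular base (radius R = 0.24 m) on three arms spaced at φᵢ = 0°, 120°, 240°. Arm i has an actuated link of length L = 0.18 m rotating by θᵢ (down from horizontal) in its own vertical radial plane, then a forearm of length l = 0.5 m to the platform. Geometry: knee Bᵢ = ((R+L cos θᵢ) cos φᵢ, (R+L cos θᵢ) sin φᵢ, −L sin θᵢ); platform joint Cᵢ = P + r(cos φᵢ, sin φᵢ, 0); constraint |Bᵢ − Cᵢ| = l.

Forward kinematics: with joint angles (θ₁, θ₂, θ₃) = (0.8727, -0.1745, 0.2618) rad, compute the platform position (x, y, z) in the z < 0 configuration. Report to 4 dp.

(-0.1164, 0.0436, -0.3674)

arm 1 at φ=0.0°: e+L cos θ1 = 0.3257;  S1 = (0.3257, 0.0000, -0.1379)
S2 = (0.3873·cos120.0°, 0.3873·sin120.0°, 0.0313) = (-0.1936, 0.3354, 0.0313)
arm 3 at φ=240.0°: e+L cos θ3 = 0.3839;  S3 = (-0.1919, -0.3324, -0.0466)
subtract pairs → two planes through P
[-1.0387 0.6708 0.3383]·P = 0.0259;  [-1.0353 -0.6649 0.1826]·P = 0.0244
det = 1.3850;  x = -0.0242+0.2508z,  y = 0.0010+-0.1159z
quadratic in z: (1.0764)z²+(0.1000)z+(-0.1085)=0, √Δ=0.6908 → z ∈ {-0.3674, 0.2745}; z = -0.3674 (taking z<0)
x = -0.1164, y = 0.0436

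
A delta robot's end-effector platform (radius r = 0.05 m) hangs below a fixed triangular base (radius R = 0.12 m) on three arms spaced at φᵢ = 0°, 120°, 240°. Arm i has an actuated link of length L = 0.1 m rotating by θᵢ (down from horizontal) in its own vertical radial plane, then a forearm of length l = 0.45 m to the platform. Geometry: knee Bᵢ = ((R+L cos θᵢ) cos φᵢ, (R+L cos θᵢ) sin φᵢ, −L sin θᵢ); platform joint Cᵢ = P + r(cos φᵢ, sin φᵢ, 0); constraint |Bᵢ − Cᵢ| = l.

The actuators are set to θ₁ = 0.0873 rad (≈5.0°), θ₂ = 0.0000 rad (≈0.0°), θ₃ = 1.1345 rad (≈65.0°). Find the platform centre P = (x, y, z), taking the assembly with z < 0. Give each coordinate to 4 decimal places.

arm 1 at φ=0.0°: ρ1 = 0.1696;  centre 1 = (0.1696, 0.0000, -0.0087)
arm 2 at φ=120.0°: ρ2 = 0.1700;  centre 2 = (-0.0850, 0.1472, 0.0000)
centre 3 = (0.1123·cos240.0°, 0.1123·sin240.0°, -0.0906) = (-0.0561, -0.0972, -0.0906)
|centre ₂|²−|centre ₁|² = 0.0001;  |centre ₃|²−|centre ₁|² = -0.0080
[-0.5092 0.2944 0.0174]·P = 0.0001;  [-0.4515 -0.1944 -0.1638]·P = -0.0080
det = 0.2320;  x = 0.0101+-0.1933z,  y = 0.0177+-0.3936z
into |P−centre ₁|² = l²: 1.1923z² + 0.0651z + -0.1767 = 0;  Δ = 0.8469;  z = -0.4132 or 0.3586 → z<0 root = -0.4132
x = 0.0900, y = 0.1804

(0.0900, 0.1804, -0.4132)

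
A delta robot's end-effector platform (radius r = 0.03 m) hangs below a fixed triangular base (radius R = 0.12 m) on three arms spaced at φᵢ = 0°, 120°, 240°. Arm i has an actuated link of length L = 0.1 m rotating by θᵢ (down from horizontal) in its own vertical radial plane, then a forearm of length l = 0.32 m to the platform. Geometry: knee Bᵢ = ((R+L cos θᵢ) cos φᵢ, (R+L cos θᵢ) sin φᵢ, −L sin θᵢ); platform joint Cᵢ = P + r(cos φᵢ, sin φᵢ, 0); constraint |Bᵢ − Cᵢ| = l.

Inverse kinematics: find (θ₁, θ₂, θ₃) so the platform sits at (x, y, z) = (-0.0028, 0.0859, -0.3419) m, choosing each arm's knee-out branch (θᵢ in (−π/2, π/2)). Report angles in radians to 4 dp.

φ1=0.0° → target in arm frame (-0.0028, 0.0859)
  e−x'=0.0928;  (l²−L²−(e−x')²−y'²−z²)/2L = -0.2024
  γ=atan2(-0.3419,0.0928)=-1.3058;  ψ=arccos(-0.5714)=2.1790;  θ1=γ+ψ≈0.8733
arm 2 (φ=120.0°): x'=0.0758, y'=-0.0405
  e−x'=0.0142;  (l²−L²−(e−x')²−y'²−z²)/2L = -0.1317
  √(A²+B²)=0.3422;  θ2 = -1.5293+1.9659 ≈ 0.4366
φ3=240.0° → target in arm frame (-0.0730, -0.0454)
  e−x'=0.1630;  (l²−L²−(e−x')²−y'²−z²)/2L = -0.2656
  θ3 = atan2(B,A) + arccos(C/0.3788) = 1.2220

θ₁ = 0.8733, θ₂ = 0.4366, θ₃ = 1.2220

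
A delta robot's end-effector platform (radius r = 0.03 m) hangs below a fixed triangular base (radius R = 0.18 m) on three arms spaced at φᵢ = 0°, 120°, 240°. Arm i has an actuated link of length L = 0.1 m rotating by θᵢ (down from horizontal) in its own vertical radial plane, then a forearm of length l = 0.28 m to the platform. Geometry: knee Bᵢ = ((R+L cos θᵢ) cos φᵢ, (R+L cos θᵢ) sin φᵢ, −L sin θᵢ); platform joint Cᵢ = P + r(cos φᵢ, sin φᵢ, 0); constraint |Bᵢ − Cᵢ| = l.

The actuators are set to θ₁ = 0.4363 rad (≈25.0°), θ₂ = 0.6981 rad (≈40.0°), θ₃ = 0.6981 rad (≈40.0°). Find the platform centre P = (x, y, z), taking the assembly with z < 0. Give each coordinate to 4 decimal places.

arm 1 at φ=0.0°: (R−r)+L cos θ1 = 0.2406;  S1 = (0.2406, 0.0000, -0.0423)
φ2=120.0°: virtual centre (-0.1133, 0.1962, -0.0643), radius l
S3 = (0.2266·cos240.0°, 0.2266·sin240.0°, -0.0643) = (-0.1133, -0.1962, -0.0643)
|S₂|²−|S₁|² = -0.0042;  |S₃|²−|S₁|² = -0.0042
plane₁₂: -0.7079x+0.3925y+-0.0440z = -0.0042
det = 0.5557;  x = 0.0059+-0.0622z,  y = 0.0000+0.0000z
sphere 1 gives Az²+Bz+C=0 with A=1.0039, B=0.1137, C=-0.0215;  B²−4AC=0.0994;  roots -0.2137, 0.1004;  negative root z = -0.2137
x = 0.0192, y = 0.0000

(0.0192, 0.0000, -0.2137)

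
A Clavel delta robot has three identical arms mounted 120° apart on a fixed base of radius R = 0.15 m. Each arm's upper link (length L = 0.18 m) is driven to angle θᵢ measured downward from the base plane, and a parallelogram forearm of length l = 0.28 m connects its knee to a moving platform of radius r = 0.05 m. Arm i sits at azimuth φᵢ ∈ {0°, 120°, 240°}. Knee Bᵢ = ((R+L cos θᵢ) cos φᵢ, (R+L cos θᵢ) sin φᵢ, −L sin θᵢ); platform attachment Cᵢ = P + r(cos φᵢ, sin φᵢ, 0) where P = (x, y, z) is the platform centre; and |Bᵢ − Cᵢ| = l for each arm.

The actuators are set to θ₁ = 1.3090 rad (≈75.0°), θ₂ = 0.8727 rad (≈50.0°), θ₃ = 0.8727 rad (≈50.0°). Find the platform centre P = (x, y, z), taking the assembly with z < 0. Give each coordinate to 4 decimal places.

φ1=0.0°: virtual centre (0.1466, 0.0000, -0.1739), radius l
φ2=120.0°: virtual centre (-0.1078, 0.1868, -0.1379), radius l
centre 3 = (0.2157·cos240.0°, 0.2157·sin240.0°, -0.1379) = (-0.1078, -0.1868, -0.1379)
subtract pairs → two planes through P
linear system: -0.5089x+0.3736y = 0.0138−0.0719z; -0.5089x+-0.3736y = 0.0138−0.0719z
det = 0.3802;  x = -0.0272+0.1414z,  y = 0.0000+0.0000z
into |P−centre ₁|² = l²: 1.0200z² + 0.2986z + -0.0180 = 0;  Δ = 0.1625;  z = -0.3440 or 0.0512 → z<0 root = -0.3440
x = -0.0758, y = 0.0000

(-0.0758, 0.0000, -0.3440)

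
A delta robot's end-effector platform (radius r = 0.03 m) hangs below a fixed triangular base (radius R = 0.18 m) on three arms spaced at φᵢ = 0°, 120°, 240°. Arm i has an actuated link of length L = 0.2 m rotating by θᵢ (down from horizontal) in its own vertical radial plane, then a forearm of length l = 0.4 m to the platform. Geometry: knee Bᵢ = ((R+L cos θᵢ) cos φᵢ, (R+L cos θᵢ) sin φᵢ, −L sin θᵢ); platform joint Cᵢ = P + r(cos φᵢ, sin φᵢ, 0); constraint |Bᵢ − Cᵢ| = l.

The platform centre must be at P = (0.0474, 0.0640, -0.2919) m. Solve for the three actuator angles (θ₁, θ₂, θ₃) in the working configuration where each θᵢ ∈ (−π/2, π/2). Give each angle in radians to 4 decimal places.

θ₁ = 0.1743, θ₂ = 0.2619, θ₃ = 0.7856

φ1=0.0° → target in arm frame (0.0474, 0.0640)
  A=0.1026, B=-0.2919, C=(l²−L²−A²−y'²−z²)/(2L)=0.0504
  θ1 = atan2(B,A) + arccos(C/0.3094) = 0.1743
φ2=120.0° → target in arm frame (0.0317, -0.0730)
  e−x'=0.1183;  (l²−L²−(e−x')²−y'²−z²)/2L = 0.0387
  √(A²+B²)=0.3150;  θ2 = -1.1858+1.4477 ≈ 0.2619
rotate P by −φ3: (-0.0791, 0.0090, -0.2919)
  A=0.2291, B=-0.2919, C=(l²−L²−A²−y'²−z²)/(2L)=-0.0445
  θ3 = atan2(B,A) + arccos(C/0.3711) = 0.7856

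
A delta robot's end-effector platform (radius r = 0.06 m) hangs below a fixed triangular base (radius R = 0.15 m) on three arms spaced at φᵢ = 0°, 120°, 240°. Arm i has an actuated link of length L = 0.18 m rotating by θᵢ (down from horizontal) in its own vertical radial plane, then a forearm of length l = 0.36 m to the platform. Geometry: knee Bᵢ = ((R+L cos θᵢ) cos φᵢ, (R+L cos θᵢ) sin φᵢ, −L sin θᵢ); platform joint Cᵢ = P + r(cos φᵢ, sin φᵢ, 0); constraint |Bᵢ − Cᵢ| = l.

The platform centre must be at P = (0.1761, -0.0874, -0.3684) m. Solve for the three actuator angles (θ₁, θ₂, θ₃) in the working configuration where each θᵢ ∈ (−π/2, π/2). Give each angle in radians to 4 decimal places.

rotate P by −φ1: (0.1761, -0.0874, -0.3684)
  e−x'=-0.0861;  (l²−L²−(e−x')²−y'²−z²)/2L = -0.1488
  θ1 = atan2(B,A) + arccos(C/0.3783) = 0.1747
rotate P by −φ2: (-0.1637, -0.1088, -0.3684)
  A=0.2537, B=-0.3684, C=(l²−L²−A²−y'²−z²)/(2L)=-0.3187
  θ2 = atan2(B,A) + arccos(C/0.4473) = 1.3962
rotate P by −φ3: (-0.0124, 0.1962, -0.3684)
  e−x'=0.1024;  (l²−L²−(e−x')²−y'²−z²)/2L = -0.2430
  γ=atan2(-0.3684,0.1024)=-1.2998;  ψ=arccos(-0.6356)=2.2596;  θ3=γ+ψ≈0.9598

θ₁ = 0.1747, θ₂ = 1.3962, θ₃ = 0.9598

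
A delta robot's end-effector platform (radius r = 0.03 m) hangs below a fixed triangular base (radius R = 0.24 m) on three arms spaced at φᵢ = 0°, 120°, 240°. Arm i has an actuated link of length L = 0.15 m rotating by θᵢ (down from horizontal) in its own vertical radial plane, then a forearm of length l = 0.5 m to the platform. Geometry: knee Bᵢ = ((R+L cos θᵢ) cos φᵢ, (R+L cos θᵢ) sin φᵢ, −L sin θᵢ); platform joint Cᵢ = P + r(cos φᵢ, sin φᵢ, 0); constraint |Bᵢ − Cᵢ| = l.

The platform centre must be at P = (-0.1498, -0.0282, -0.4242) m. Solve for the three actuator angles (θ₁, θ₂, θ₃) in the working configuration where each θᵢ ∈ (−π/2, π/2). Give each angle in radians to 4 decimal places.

θ₁ = 1.2219, θ₂ = 0.3493, θ₃ = 0.0877

arm 1 (φ=0.0°): x'=-0.1498, y'=-0.0282
  e−x'=0.3598;  (l²−L²−(e−x')²−y'²−z²)/2L = -0.2757
  γ=atan2(-0.4242,0.3598)=-0.8674;  ψ=arccos(-0.4956)=2.0893;  θ1=γ+ψ≈1.2219
φ2=120.0° → target in arm frame (0.0505, 0.1438)
  A cos θ + B sin θ = C:  0.1595·cos θ + -0.4242·sin θ = 0.0047
  θ2 = atan2(B,A) + arccos(C/0.4532) = 0.3493
arm 3 (φ=240.0°): x'=0.0993, y'=-0.1156
  A cos θ + B sin θ = C:  0.1107·cos θ + -0.4242·sin θ = 0.0731
  γ=atan2(-0.4242,0.1107)=-1.3156;  ψ=arccos(0.1668)=1.4032;  θ3=γ+ψ≈0.0877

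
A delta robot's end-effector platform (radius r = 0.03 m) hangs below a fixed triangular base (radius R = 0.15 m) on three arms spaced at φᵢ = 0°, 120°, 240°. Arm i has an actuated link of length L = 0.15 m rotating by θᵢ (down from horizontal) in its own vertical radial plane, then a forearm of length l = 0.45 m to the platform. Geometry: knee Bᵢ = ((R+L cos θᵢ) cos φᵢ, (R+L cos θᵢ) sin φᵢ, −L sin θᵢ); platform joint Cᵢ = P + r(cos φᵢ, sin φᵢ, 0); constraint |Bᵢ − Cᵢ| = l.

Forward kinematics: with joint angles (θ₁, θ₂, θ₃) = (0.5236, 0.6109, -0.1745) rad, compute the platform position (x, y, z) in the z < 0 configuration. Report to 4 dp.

O1 = (0.2499·cos0.0°, 0.2499·sin0.0°, -0.0750) = (0.2499, 0.0000, -0.0750)
O2 = (0.2429·cos120.0°, 0.2429·sin120.0°, -0.0860) = (-0.1214, 0.2103, -0.0860)
O3 = (0.2677·cos240.0°, 0.2677·sin240.0°, 0.0260) = (-0.1339, -0.2319, 0.0260)
|O₂|²−|O₁|² = -0.0017;  |O₃|²−|O₁|² = 0.0043
plane₁₂: -0.7427x+0.4207y+-0.0221z = -0.0017
det = 0.6673;  x = -0.0015+0.1121z,  y = -0.0067+0.2503z
into |P−O₁|² = l²: 1.0752z² + 0.0903z + -0.1336 = 0;  Δ = 0.5828;  z = -0.3970 or 0.3130 → z<0 root = -0.3970
x = -0.0460, y = -0.1061

(-0.0460, -0.1061, -0.3970)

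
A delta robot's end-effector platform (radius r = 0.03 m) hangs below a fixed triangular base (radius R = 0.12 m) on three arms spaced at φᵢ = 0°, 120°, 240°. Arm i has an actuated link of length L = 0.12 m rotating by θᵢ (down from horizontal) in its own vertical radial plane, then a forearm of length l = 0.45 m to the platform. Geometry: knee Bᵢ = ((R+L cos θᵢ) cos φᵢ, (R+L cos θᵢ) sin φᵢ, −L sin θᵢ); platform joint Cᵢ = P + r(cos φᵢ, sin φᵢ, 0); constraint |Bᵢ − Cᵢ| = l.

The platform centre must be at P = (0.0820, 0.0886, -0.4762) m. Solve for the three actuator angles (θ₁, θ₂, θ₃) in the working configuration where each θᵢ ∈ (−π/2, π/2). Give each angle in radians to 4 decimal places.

θ₁ = 0.4365, θ₂ = 0.6111, θ₃ = 1.1347

φ1=0.0° → target in arm frame (0.0820, 0.0886)
  e−x'=0.0080;  (l²−L²−(e−x')²−y'²−z²)/2L = -0.1941
  √(A²+B²)=0.4763;  θ1 = -1.5540+1.9905 ≈ 0.4365
rotate P by −φ2: (0.0357, -0.1153, -0.4762)
  e−x'=0.0543;  (l²−L²−(e−x')²−y'²−z²)/2L = -0.2288
  γ=atan2(-0.4762,0.0543)=-1.4573;  ψ=arccos(-0.4774)=2.0684;  θ2=γ+ψ≈0.6111
φ3=240.0° → target in arm frame (-0.1177, 0.0267)
  A=0.2077, B=-0.4762, C=(l²−L²−A²−y'²−z²)/(2L)=-0.3439
  γ=atan2(-0.4762,0.2077)=-1.1595;  ψ=arccos(-0.6619)=2.2942;  θ3=γ+ψ≈1.1347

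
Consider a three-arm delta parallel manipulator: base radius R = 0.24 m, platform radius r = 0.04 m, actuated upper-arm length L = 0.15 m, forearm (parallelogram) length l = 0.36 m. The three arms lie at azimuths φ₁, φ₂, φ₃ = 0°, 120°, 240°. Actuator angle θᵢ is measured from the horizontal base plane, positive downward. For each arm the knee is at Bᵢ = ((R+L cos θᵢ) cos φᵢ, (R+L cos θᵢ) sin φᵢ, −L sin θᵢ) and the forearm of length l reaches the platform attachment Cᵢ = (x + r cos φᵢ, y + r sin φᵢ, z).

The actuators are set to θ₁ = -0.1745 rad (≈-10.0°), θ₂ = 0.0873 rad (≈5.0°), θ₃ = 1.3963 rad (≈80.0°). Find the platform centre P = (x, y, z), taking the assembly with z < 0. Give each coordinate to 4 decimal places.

arm 1 at φ=0.0°: ρ1 = 0.3477;  centre 1 = (0.3477, 0.0000, 0.0260)
arm 2 at φ=120.0°: ρ2 = 0.3494;  centre 2 = (-0.1747, 0.3026, -0.0131)
centre 3 = (0.2260·cos240.0°, 0.2260·sin240.0°, -0.1477) = (-0.1130, -0.1958, -0.1477)
subtract pairs → two planes through P
plane₁₂: -1.0449x+0.6052y+-0.0782z = 0.0007
Cramer: x(z) = 0.0302-0.2492z;  y(z) = 0.0533-0.3010z
quadratic in z: (1.1527)z²+(0.0741)z+(-0.0253)=0, √Δ=0.3492 → z ∈ {-0.1836, 0.1193}; z = -0.1836 (taking z<0)
x = 0.0760, y = 0.1085

(0.0760, 0.1085, -0.1836)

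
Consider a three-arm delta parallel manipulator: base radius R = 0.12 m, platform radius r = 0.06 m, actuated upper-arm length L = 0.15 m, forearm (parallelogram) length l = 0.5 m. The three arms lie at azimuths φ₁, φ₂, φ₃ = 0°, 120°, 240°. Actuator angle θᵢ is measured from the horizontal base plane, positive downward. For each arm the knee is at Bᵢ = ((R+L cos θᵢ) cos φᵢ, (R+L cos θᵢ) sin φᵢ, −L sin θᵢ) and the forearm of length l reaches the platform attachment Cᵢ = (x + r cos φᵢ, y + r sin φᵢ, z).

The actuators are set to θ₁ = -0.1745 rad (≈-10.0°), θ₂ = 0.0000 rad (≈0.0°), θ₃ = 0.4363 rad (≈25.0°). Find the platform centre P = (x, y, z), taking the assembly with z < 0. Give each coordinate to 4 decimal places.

arm 1 at φ=0.0°: (R−r)+L cos θ1 = 0.2077;  S1 = (0.2077, 0.0000, 0.0260)
φ2=120.0°: virtual centre (-0.1050, 0.1819, 0.0000), radius l
arm 3 at φ=240.0°: (R−r)+L cos θ3 = 0.1959;  S3 = (-0.0980, -0.1697, -0.0634)
|S₂|²−|S₁|² = 0.0003;  |S₃|²−|S₁|² = -0.0014
linear system: -0.6254x+0.3637y = 0.0003−-0.0521z; -0.6114x+-0.3394y = -0.0014−-0.1789z
det = 0.4347;  x = 0.0010+-0.1903z,  y = 0.0024+-0.1841z
sphere 1 gives Az²+Bz+C=0 with A=1.0701, B=0.0257, C=-0.2066;  B²−4AC=0.8849;  roots -0.4515, 0.4275;  negative root z = -0.4515
x = 0.0869, y = 0.0856

(0.0869, 0.0856, -0.4515)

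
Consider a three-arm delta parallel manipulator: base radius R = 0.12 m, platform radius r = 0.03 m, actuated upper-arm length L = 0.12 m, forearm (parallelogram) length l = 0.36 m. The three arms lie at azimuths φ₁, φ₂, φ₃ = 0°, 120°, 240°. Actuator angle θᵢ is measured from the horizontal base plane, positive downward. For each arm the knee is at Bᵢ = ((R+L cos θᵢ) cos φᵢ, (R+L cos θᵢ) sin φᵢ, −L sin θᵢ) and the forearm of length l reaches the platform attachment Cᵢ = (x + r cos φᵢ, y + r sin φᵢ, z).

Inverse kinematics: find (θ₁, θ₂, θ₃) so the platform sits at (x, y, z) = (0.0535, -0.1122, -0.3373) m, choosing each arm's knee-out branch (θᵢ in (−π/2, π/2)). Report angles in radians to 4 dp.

θ₁ = 0.2618, θ₂ = 1.0471, θ₃ = 0.1748

φ1=0.0° → target in arm frame (0.0535, -0.1122)
  e−x'=0.0365;  (l²−L²−(e−x')²−y'²−z²)/2L = -0.0521
  γ=atan2(-0.3373,0.0365)=-1.4630;  ψ=arccos(-0.1534)=1.7248;  θ1=γ+ψ≈0.2618
arm 2 (φ=120.0°): x'=-0.1239, y'=0.0098
  A=0.2139, B=-0.3373, C=(l²−L²−A²−y'²−z²)/(2L)=-0.1851
  √(A²+B²)=0.3994;  θ2 = -1.0056+2.0527 ≈ 1.0471
φ3=240.0° → target in arm frame (0.0704, 0.1024)
  A cos θ + B sin θ = C:  0.0196·cos θ + -0.3373·sin θ = -0.0394
  √(A²+B²)=0.3379;  θ3 = -1.5128+1.6876 ≈ 0.1748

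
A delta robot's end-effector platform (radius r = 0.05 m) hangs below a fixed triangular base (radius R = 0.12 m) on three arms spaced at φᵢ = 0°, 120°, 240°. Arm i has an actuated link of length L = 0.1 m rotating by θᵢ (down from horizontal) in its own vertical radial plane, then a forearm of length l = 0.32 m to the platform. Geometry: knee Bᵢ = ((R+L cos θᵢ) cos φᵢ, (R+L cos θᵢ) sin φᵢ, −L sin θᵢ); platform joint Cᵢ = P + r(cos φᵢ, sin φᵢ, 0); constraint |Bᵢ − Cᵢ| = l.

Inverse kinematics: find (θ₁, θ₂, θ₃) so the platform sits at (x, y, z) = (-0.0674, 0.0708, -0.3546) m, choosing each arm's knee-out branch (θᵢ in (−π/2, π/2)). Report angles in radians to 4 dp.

θ₁ = 1.2215, θ₂ = 0.4361, θ₃ = 1.0473

φ1=0.0° → target in arm frame (-0.0674, 0.0708)
  A=0.1374, B=-0.3546, C=(l²−L²−A²−y'²−z²)/(2L)=-0.2862
  γ=atan2(-0.3546,0.1374)=-1.2011;  ψ=arccos(-0.7525)=2.4226;  θ1=γ+ψ≈1.2215
φ2=120.0° → target in arm frame (0.0950, 0.0230)
  A cos θ + B sin θ = C:  -0.0250·cos θ + -0.3546·sin θ = -0.1725
  θ2 = atan2(B,A) + arccos(C/0.3555) = 0.4361
arm 3 (φ=240.0°): x'=-0.0276, y'=-0.0938
  e−x'=0.0976;  (l²−L²−(e−x')²−y'²−z²)/2L = -0.2583
  θ3 = atan2(B,A) + arccos(C/0.3678) = 1.0473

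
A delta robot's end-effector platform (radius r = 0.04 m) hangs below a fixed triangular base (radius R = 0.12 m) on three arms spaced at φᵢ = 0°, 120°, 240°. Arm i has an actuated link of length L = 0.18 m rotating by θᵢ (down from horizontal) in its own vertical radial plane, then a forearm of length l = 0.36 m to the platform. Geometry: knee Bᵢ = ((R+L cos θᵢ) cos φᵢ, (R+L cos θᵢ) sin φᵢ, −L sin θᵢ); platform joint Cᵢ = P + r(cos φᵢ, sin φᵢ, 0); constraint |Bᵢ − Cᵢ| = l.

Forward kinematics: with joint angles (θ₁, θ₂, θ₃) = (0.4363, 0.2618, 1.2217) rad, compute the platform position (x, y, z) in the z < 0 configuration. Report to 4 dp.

(0.0655, 0.1604, -0.3450)

φ1=0.0°: virtual centre (0.2431, 0.0000, -0.0761), radius l
O2 = (0.2539·cos120.0°, 0.2539·sin120.0°, -0.0466) = (-0.1269, 0.2199, -0.0466)
φ3=240.0°: virtual centre (-0.0708, -0.1226, -0.1691), radius l
eliminate P² terms by subtracting sphere 1 from 2 and 3
linear system: -0.7401x+0.4397y = 0.0017−0.0590z; -0.6278x+-0.2452y = -0.0163−-0.1862z
Cramer: x(z) = 0.0147-0.1473z;  y(z) = 0.0286-0.3820z
sphere 1 gives Az²+Bz+C=0 with A=1.1676, B=0.1975, C=-0.0708;  B²−4AC=0.3697;  roots -0.3450, 0.1758;  negative root z = -0.3450
x = 0.0655, y = 0.1604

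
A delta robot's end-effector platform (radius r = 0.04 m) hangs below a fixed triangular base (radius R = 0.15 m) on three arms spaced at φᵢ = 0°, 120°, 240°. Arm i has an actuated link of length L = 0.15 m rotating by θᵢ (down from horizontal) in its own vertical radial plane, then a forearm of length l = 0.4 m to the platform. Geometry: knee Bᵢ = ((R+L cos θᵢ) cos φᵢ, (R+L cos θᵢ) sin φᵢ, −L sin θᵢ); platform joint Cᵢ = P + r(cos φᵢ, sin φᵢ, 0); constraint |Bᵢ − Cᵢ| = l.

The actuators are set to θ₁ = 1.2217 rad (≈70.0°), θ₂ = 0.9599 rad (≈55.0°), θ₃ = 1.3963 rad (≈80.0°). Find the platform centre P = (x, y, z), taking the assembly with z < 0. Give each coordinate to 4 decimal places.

arm 1 at φ=0.0°: e+L cos θ1 = 0.1613;  S1 = (0.1613, 0.0000, -0.1410)
φ2=120.0°: virtual centre (-0.0980, 0.1698, -0.1229), radius l
φ3=240.0°: virtual centre (-0.0680, -0.1178, -0.1477), radius l
subtract pairs → two planes through P
[-0.5187 0.3396 0.0362]·P = 0.0076;  [-0.4587 -0.2356 -0.0135]·P = -0.0056
Cramer: x(z) = 0.0003+0.0141z;  y(z) = 0.0230-0.0849z
sphere 1 gives Az²+Bz+C=0 with A=1.0074, B=0.2735, C=-0.1137;  B²−4AC=0.5329;  roots -0.4980, 0.2266;  negative root z = -0.4980
x = -0.0067, y = 0.0653

(-0.0067, 0.0653, -0.4980)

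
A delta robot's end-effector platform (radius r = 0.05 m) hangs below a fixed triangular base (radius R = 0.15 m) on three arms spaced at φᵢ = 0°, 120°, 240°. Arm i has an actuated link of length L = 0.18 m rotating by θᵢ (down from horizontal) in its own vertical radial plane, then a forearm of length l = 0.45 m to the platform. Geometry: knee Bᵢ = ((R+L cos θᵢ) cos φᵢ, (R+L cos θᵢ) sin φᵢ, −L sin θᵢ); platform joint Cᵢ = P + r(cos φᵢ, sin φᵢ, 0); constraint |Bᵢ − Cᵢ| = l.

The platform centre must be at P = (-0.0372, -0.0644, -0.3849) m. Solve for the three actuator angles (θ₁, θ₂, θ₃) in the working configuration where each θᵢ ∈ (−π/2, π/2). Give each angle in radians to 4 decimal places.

rotate P by −φ1: (-0.0372, -0.0644, -0.3849)
  e−x'=0.1372;  (l²−L²−(e−x')²−y'²−z²)/2L = -0.0028
  γ=atan2(-0.3849,0.1372)=-1.2284;  ψ=arccos(-0.0069)=1.5777;  θ1=γ+ψ≈0.3493
arm 2 (φ=120.0°): x'=-0.0372, y'=0.0644
  e−x'=0.1372;  (l²−L²−(e−x')²−y'²−z²)/2L = -0.0028
  θ2 = atan2(B,A) + arccos(C/0.4086) = 0.3492
φ3=240.0° → target in arm frame (0.0744, 0.0000)
  A cos θ + B sin θ = C:  0.0256·cos θ + -0.3849·sin θ = 0.0592
  γ=atan2(-0.3849,0.0256)=-1.5043;  ψ=arccos(0.1533)=1.4168;  θ3=γ+ψ≈-0.0875

θ₁ = 0.3493, θ₂ = 0.3492, θ₃ = -0.0875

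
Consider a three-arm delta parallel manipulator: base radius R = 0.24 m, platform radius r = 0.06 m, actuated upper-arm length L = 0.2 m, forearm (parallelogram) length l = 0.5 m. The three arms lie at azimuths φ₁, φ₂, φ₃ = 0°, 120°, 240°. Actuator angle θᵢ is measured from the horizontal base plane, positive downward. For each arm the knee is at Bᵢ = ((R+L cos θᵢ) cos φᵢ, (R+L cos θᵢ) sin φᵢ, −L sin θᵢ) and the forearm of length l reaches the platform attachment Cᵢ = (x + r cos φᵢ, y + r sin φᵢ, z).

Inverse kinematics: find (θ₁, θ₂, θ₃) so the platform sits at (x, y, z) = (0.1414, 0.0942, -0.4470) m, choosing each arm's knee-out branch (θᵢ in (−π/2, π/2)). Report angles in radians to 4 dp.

θ₁ = 0.0871, θ₂ = 0.6110, θ₃ = 1.1346

arm 1 (φ=0.0°): x'=0.1414, y'=0.0942
  A cos θ + B sin θ = C:  0.0386·cos θ + -0.4470·sin θ = -0.0004
  γ=atan2(-0.4470,0.0386)=-1.4847;  ψ=arccos(-0.0010)=1.5718;  θ1=γ+ψ≈0.0871
φ2=120.0° → target in arm frame (0.0109, -0.1696)
  e−x'=0.1691;  (l²−L²−(e−x')²−y'²−z²)/2L = -0.1179
  γ=atan2(-0.4470,0.1691)=-1.2091;  ψ=arccos(-0.2467)=1.8201;  θ2=γ+ψ≈0.6110
rotate P by −φ3: (-0.1523, 0.0754, -0.4470)
  A=0.3323, B=-0.4470, C=(l²−L²−A²−y'²−z²)/(2L)=-0.2647
  γ=atan2(-0.4470,0.3323)=-0.9316;  ψ=arccos(-0.4753)=2.0661;  θ3=γ+ψ≈1.1346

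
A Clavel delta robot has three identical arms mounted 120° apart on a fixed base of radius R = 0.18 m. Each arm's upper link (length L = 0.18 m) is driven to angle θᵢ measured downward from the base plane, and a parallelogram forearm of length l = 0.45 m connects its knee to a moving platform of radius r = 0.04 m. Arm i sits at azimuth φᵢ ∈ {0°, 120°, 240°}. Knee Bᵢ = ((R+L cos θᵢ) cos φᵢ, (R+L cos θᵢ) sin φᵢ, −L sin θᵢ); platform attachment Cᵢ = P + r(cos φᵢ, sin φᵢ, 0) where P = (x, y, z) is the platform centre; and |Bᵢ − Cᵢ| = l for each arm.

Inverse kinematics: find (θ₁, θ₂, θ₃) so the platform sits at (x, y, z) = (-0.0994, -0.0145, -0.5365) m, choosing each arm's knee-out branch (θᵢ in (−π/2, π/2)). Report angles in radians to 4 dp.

θ₁ = 1.3964, θ₂ = 0.9603, θ₃ = 0.8728

rotate P by −φ1: (-0.0994, -0.0145, -0.5365)
  A cos θ + B sin θ = C:  0.2394·cos θ + -0.5365·sin θ = -0.4868
  γ=atan2(-0.5365,0.2394)=-1.1511;  ψ=arccos(-0.8286)=2.5475;  θ1=γ+ψ≈1.3964
φ2=120.0° → target in arm frame (0.0371, 0.0933)
  A cos θ + B sin θ = C:  0.1029·cos θ + -0.5365·sin θ = -0.3806
  γ=atan2(-0.5365,0.1029)=-1.3814;  ψ=arccos(-0.6968)=2.3417;  θ2=γ+ψ≈0.9603
φ3=240.0° → target in arm frame (0.0623, -0.0788)
  e−x'=0.0777;  (l²−L²−(e−x')²−y'²−z²)/2L = -0.3611
  √(A²+B²)=0.5421;  θ3 = -1.4269+2.2997 ≈ 0.8728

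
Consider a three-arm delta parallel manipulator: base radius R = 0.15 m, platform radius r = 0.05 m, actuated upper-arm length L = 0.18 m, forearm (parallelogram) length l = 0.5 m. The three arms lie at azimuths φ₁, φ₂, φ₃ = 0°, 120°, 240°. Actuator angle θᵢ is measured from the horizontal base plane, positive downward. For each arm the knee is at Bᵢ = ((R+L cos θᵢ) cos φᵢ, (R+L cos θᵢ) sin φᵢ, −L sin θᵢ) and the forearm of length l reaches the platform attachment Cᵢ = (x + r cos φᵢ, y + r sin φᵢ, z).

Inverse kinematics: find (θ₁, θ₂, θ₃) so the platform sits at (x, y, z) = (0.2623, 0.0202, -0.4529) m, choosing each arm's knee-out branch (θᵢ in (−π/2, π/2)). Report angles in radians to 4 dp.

φ1=0.0° → target in arm frame (0.2623, 0.0202)
  A cos θ + B sin θ = C:  -0.1623·cos θ + -0.4529·sin θ = -0.0396
  √(A²+B²)=0.4811;  θ1 = -1.9149+1.6533 ≈ -0.2616
arm 2 (φ=120.0°): x'=-0.1137, y'=-0.2373
  A=0.2137, B=-0.4529, C=(l²−L²−A²−y'²−z²)/(2L)=-0.2485
  θ2 = atan2(B,A) + arccos(C/0.5008) = 0.9600
φ3=240.0° → target in arm frame (-0.1486, 0.2171)
  A=0.2486, B=-0.4529, C=(l²−L²−A²−y'²−z²)/(2L)=-0.2679
  γ=atan2(-0.4529,0.2486)=-1.0687;  ψ=arccos(-0.5186)=2.1160;  θ3=γ+ψ≈1.0473

θ₁ = -0.2616, θ₂ = 0.9600, θ₃ = 1.0473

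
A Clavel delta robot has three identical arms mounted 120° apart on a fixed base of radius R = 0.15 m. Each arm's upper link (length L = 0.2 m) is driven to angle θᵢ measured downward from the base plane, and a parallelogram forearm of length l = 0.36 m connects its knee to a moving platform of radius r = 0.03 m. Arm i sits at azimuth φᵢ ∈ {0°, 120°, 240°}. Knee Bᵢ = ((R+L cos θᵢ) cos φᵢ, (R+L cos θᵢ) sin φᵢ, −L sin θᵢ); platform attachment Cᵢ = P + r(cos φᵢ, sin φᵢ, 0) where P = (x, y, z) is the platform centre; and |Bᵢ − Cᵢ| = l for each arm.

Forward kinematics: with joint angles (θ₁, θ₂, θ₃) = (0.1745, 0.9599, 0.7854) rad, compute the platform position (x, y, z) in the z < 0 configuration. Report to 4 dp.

(0.1065, -0.0277, -0.3255)

φ1=0.0°: virtual centre (0.3170, 0.0000, -0.0347), radius l
arm 2 at φ=120.0°: (R−r)+L cos θ2 = 0.2347;  S2 = (-0.1174, 0.2033, -0.1638)
φ3=240.0°: virtual centre (-0.1307, -0.2264, -0.1414), radius l
eliminate P² terms by subtracting sphere 1 from 2 and 3
plane₁₂: -0.8686x+0.4065y+-0.2582z = -0.0197
Cramer: x(z) = 0.0190-0.2689z;  y(z) = -0.0080+0.0605z
quadratic in z: (1.0760)z²+(0.2288)z+(-0.0395)=0, √Δ=0.4716 → z ∈ {-0.3255, 0.1129}; z = -0.3255 (taking z<0)
x = 0.1065, y = -0.0277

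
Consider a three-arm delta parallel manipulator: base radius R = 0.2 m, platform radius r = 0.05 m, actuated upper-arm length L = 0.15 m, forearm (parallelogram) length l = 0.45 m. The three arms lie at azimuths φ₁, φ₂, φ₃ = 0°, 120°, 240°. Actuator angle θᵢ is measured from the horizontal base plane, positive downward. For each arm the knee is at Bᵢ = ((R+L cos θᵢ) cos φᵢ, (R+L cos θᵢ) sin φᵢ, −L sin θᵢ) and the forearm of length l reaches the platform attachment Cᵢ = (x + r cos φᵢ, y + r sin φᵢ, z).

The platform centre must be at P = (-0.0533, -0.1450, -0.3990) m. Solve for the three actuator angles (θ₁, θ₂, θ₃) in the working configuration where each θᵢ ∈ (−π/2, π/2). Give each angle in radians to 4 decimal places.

arm 1 (φ=0.0°): x'=-0.0533, y'=-0.1450
  e−x'=0.2033;  (l²−L²−(e−x')²−y'²−z²)/2L = -0.1385
  γ=atan2(-0.3990,0.2033)=-1.0996;  ψ=arccos(-0.3093)=1.8853;  θ1=γ+ψ≈0.7857
φ2=120.0° → target in arm frame (-0.0989, 0.1187)
  e−x'=0.2489;  (l²−L²−(e−x')²−y'²−z²)/2L = -0.1841
  θ2 = atan2(B,A) + arccos(C/0.4703) = 0.9601
arm 3 (φ=240.0°): x'=0.1522, y'=0.0263
  A cos θ + B sin θ = C:  -0.0022·cos θ + -0.3990·sin θ = 0.0670
  γ=atan2(-0.3990,-0.0022)=-1.5764;  ψ=arccos(0.1679)=1.4021;  θ3=γ+ψ≈-0.1743

θ₁ = 0.7857, θ₂ = 0.9601, θ₃ = -0.1743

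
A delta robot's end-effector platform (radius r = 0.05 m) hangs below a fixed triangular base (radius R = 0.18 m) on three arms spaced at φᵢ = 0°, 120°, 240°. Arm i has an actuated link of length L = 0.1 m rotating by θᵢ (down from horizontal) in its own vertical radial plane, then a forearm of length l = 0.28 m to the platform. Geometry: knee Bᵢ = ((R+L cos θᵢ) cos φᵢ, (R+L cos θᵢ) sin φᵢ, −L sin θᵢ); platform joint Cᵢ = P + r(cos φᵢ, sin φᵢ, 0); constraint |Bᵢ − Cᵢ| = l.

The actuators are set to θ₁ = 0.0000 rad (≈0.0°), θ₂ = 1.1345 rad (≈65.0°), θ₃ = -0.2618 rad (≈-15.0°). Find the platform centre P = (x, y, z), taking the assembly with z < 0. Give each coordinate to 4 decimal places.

(0.0361, -0.0851, -0.1832)

S1 = (0.2300·cos0.0°, 0.2300·sin0.0°, 0.0000) = (0.2300, 0.0000, 0.0000)
S2 = (0.1723·cos120.0°, 0.1723·sin120.0°, -0.0906) = (-0.0861, 0.1492, -0.0906)
S3 = (0.2266·cos240.0°, 0.2266·sin240.0°, 0.0259) = (-0.1133, -0.1962, 0.0259)
subtract pairs → two planes through P
[-0.6323 0.2984 -0.1813]·P = -0.0150;  [-0.6866 -0.3925 0.0518]·P = -0.0009
det = 0.4530;  x = 0.0136+-0.1230z,  y = -0.0215+0.3470z
sphere 1 gives Az²+Bz+C=0 with A=1.1355, B=0.0383, C=-0.0311;  B²−4AC=0.1427;  roots -0.1832, 0.1495;  negative root z = -0.1832
x = 0.0361, y = -0.0851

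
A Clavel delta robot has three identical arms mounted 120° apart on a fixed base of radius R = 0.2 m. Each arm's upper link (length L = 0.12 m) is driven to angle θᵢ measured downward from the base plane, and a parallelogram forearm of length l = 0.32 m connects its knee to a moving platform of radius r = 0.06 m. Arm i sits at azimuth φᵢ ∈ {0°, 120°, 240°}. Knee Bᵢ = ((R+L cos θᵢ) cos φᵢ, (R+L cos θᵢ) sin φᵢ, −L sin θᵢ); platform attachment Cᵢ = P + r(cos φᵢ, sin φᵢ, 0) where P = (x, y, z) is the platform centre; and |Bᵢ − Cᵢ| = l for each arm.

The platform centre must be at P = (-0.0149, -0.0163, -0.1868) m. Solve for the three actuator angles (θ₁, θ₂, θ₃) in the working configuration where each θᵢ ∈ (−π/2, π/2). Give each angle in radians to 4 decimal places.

θ₁ = 0.1741, θ₂ = 0.0874, θ₃ = -0.2617

φ1=0.0° → target in arm frame (-0.0149, -0.0163)
  A=0.1549, B=-0.1868, C=(l²−L²−A²−y'²−z²)/(2L)=0.1202
  θ1 = atan2(B,A) + arccos(C/0.2427) = 0.1741
arm 2 (φ=120.0°): x'=-0.0067, y'=0.0211
  e−x'=0.1467;  (l²−L²−(e−x')²−y'²−z²)/2L = 0.1298
  √(A²+B²)=0.2375;  θ2 = -0.9052+0.9926 ≈ 0.0874
φ3=240.0° → target in arm frame (0.0216, -0.0048)
  A=0.1184, B=-0.1868, C=(l²−L²−A²−y'²−z²)/(2L)=0.1627
  θ3 = atan2(B,A) + arccos(C/0.2212) = -0.2617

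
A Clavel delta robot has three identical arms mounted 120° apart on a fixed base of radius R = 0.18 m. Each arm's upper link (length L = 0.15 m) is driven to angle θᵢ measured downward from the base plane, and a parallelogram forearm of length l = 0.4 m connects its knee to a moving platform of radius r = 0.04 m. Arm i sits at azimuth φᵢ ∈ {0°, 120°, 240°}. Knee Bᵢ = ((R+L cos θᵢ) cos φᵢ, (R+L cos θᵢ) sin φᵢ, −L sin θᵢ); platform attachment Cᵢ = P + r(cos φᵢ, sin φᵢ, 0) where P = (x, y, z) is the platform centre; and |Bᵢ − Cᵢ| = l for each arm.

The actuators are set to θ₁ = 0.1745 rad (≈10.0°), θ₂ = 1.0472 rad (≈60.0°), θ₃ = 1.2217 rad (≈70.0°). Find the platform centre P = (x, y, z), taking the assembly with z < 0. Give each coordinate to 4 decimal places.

(0.1429, 0.0267, -0.3980)

arm 1 at φ=0.0°: ρ1 = 0.2877;  S1 = (0.2877, 0.0000, -0.0260)
arm 2 at φ=120.0°: ρ2 = 0.2150;  S2 = (-0.1075, 0.1862, -0.1299)
φ3=240.0°: virtual centre (-0.0957, -0.1657, -0.1410), radius l
eliminate P² terms by subtracting sphere 1 from 2 and 3
linear system: -0.7904x+0.3724y = -0.0204−-0.2077z; -0.7668x+-0.3314y = -0.0270−-0.2298z
det = 0.5474;  x = 0.0307+-0.2821z,  y = 0.0105+-0.0409z
sphere 1 gives Az²+Bz+C=0 with A=1.0812, B=0.1962, C=-0.0931;  B²−4AC=0.4414;  roots -0.3980, 0.2165;  negative root z = -0.3980
x = 0.1429, y = 0.0267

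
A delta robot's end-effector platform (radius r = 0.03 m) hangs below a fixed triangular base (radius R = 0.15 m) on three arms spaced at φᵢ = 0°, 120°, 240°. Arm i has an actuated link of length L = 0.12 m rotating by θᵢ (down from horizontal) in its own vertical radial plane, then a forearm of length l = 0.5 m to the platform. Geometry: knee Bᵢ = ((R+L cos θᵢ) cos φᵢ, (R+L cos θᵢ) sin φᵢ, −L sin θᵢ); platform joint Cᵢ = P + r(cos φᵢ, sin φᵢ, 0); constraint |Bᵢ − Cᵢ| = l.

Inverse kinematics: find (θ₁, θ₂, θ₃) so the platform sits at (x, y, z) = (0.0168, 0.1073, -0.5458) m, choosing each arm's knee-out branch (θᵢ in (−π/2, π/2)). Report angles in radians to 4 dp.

θ₁ = 0.8730, θ₂ = 0.6113, θ₃ = 1.3094

φ1=0.0° → target in arm frame (0.0168, 0.1073)
  e−x'=0.1032;  (l²−L²−(e−x')²−y'²−z²)/2L = -0.3519
  γ=atan2(-0.5458,0.1032)=-1.3839;  ψ=arccos(-0.6336)=2.2569;  θ1=γ+ψ≈0.8730
rotate P by −φ2: (0.0845, -0.0682, -0.5458)
  A=0.0355, B=-0.5458, C=(l²−L²−A²−y'²−z²)/(2L)=-0.2842
  γ=atan2(-0.5458,0.0355)=-1.5059;  ψ=arccos(-0.5196)=2.1172;  θ2=γ+ψ≈0.6113
rotate P by −φ3: (-0.1013, -0.0391, -0.5458)
  A cos θ + B sin θ = C:  0.2213·cos θ + -0.5458·sin θ = -0.4700
  √(A²+B²)=0.5890;  θ3 = -1.1856+2.4949 ≈ 1.3094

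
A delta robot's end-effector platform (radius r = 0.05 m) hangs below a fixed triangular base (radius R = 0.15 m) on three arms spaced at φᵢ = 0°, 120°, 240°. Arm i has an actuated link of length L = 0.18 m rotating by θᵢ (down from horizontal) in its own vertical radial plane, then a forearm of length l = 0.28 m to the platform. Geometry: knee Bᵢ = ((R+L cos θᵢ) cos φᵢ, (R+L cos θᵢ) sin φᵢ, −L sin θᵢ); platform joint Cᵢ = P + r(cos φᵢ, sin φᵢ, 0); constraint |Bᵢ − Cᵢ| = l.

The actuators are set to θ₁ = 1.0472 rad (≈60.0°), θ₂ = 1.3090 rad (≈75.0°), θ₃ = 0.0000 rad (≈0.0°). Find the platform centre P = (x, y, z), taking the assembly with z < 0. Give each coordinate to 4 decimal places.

(-0.0359, -0.1426, -0.2399)

O1 = (0.1900·cos0.0°, 0.1900·sin0.0°, -0.1559) = (0.1900, 0.0000, -0.1559)
O2 = (0.1466·cos120.0°, 0.1466·sin120.0°, -0.1739) = (-0.0733, 0.1269, -0.1739)
arm 3 at φ=240.0°: e+L cos θ3 = 0.2800;  O3 = (-0.1400, -0.2425, 0.0000)
eliminate P² terms by subtracting sphere 1 from 2 and 3
[-0.5266 0.2539 -0.0360]·P = -0.0087;  [-0.6600 -0.4850 0.3118]·P = 0.0180
det = 0.4230;  x = -0.0008+0.1459z,  y = -0.0360+0.4443z
into |P−O₁|² = l²: 1.2187z² + 0.2241z + -0.0164 = 0;  Δ = 0.1301;  z = -0.2399 or 0.0560 → z<0 root = -0.2399
x = -0.0359, y = -0.1426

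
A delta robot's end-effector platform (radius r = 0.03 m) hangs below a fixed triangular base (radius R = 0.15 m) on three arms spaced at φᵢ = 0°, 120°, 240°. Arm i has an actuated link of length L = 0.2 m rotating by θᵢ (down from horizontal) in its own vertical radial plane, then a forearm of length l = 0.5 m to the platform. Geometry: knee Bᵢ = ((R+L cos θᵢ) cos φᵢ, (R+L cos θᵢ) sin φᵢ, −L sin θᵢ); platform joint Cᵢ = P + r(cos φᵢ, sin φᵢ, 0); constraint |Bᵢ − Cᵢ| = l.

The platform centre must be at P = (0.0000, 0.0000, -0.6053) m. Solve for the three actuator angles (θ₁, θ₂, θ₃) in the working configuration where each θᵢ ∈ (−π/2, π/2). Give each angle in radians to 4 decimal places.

θ₁ = 0.9599, θ₂ = 0.9599, θ₃ = 0.9599

rotate P by −φ1: (0.0000, 0.0000, -0.6053)
  e−x'=0.1200;  (l²−L²−(e−x')²−y'²−z²)/2L = -0.4270
  γ=atan2(-0.6053,0.1200)=-1.3751;  ψ=arccos(-0.6919)=2.3349;  θ1=γ+ψ≈0.9599
arm 2 (φ=120.0°): x'=0.0000, y'=0.0000
  e−x'=0.1200;  (l²−L²−(e−x')²−y'²−z²)/2L = -0.4270
  γ=atan2(-0.6053,0.1200)=-1.3751;  ψ=arccos(-0.6919)=2.3349;  θ2=γ+ψ≈0.9599
φ3=240.0° → target in arm frame (0.0000, 0.0000)
  e−x'=0.1200;  (l²−L²−(e−x')²−y'²−z²)/2L = -0.4270
  θ3 = atan2(B,A) + arccos(C/0.6171) = 0.9599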